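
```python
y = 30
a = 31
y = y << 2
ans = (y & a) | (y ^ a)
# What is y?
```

Answer: 120

Derivation:
Trace (tracking y):
y = 30  # -> y = 30
a = 31  # -> a = 31
y = y << 2  # -> y = 120
ans = y & a | y ^ a  # -> ans = 127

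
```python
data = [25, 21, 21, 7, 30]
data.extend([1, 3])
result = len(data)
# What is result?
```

Trace (tracking result):
data = [25, 21, 21, 7, 30]  # -> data = [25, 21, 21, 7, 30]
data.extend([1, 3])  # -> data = [25, 21, 21, 7, 30, 1, 3]
result = len(data)  # -> result = 7

Answer: 7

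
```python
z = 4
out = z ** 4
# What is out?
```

Answer: 256

Derivation:
Trace (tracking out):
z = 4  # -> z = 4
out = z ** 4  # -> out = 256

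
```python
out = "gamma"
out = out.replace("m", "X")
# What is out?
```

Answer: 'gaXXa'

Derivation:
Trace (tracking out):
out = 'gamma'  # -> out = 'gamma'
out = out.replace('m', 'X')  # -> out = 'gaXXa'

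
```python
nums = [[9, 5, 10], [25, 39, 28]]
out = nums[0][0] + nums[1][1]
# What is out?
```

Trace (tracking out):
nums = [[9, 5, 10], [25, 39, 28]]  # -> nums = [[9, 5, 10], [25, 39, 28]]
out = nums[0][0] + nums[1][1]  # -> out = 48

Answer: 48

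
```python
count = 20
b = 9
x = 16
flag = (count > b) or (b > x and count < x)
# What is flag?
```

Trace (tracking flag):
count = 20  # -> count = 20
b = 9  # -> b = 9
x = 16  # -> x = 16
flag = count > b or (b > x and count < x)  # -> flag = True

Answer: True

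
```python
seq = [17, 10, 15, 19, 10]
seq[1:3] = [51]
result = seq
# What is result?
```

Trace (tracking result):
seq = [17, 10, 15, 19, 10]  # -> seq = [17, 10, 15, 19, 10]
seq[1:3] = [51]  # -> seq = [17, 51, 19, 10]
result = seq  # -> result = [17, 51, 19, 10]

Answer: [17, 51, 19, 10]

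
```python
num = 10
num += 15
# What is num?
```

Answer: 25

Derivation:
Trace (tracking num):
num = 10  # -> num = 10
num += 15  # -> num = 25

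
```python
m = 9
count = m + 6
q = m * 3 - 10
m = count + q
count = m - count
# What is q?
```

Trace (tracking q):
m = 9  # -> m = 9
count = m + 6  # -> count = 15
q = m * 3 - 10  # -> q = 17
m = count + q  # -> m = 32
count = m - count  # -> count = 17

Answer: 17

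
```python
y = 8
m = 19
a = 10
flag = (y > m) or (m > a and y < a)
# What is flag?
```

Trace (tracking flag):
y = 8  # -> y = 8
m = 19  # -> m = 19
a = 10  # -> a = 10
flag = y > m or (m > a and y < a)  # -> flag = True

Answer: True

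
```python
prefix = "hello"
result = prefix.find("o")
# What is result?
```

Trace (tracking result):
prefix = 'hello'  # -> prefix = 'hello'
result = prefix.find('o')  # -> result = 4

Answer: 4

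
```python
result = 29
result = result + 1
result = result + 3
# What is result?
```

Trace (tracking result):
result = 29  # -> result = 29
result = result + 1  # -> result = 30
result = result + 3  # -> result = 33

Answer: 33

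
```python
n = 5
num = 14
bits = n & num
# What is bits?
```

Answer: 4

Derivation:
Trace (tracking bits):
n = 5  # -> n = 5
num = 14  # -> num = 14
bits = n & num  # -> bits = 4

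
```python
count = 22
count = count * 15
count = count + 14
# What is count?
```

Answer: 344

Derivation:
Trace (tracking count):
count = 22  # -> count = 22
count = count * 15  # -> count = 330
count = count + 14  # -> count = 344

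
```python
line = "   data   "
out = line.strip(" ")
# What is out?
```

Answer: 'data'

Derivation:
Trace (tracking out):
line = '   data   '  # -> line = '   data   '
out = line.strip(' ')  # -> out = 'data'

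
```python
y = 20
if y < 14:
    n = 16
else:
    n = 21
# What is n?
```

Trace (tracking n):
y = 20  # -> y = 20
if y < 14:  # condition is False
else:
    n = 21  # -> n = 21

Answer: 21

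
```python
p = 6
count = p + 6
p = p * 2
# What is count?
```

Answer: 12

Derivation:
Trace (tracking count):
p = 6  # -> p = 6
count = p + 6  # -> count = 12
p = p * 2  # -> p = 12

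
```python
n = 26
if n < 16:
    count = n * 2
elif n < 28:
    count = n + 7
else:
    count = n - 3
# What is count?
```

Answer: 33

Derivation:
Trace (tracking count):
n = 26  # -> n = 26
if n < 16:  # condition is False
elif n < 28:  # condition is True
    count = n + 7  # -> count = 33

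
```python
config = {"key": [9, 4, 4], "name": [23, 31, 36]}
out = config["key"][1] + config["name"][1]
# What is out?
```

Trace (tracking out):
config = {'key': [9, 4, 4], 'name': [23, 31, 36]}  # -> config = {'key': [9, 4, 4], 'name': [23, 31, 36]}
out = config['key'][1] + config['name'][1]  # -> out = 35

Answer: 35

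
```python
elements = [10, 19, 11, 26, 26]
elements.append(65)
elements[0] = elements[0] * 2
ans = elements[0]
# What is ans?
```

Trace (tracking ans):
elements = [10, 19, 11, 26, 26]  # -> elements = [10, 19, 11, 26, 26]
elements.append(65)  # -> elements = [10, 19, 11, 26, 26, 65]
elements[0] = elements[0] * 2  # -> elements = [20, 19, 11, 26, 26, 65]
ans = elements[0]  # -> ans = 20

Answer: 20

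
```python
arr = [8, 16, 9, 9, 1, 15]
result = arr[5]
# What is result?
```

Trace (tracking result):
arr = [8, 16, 9, 9, 1, 15]  # -> arr = [8, 16, 9, 9, 1, 15]
result = arr[5]  # -> result = 15

Answer: 15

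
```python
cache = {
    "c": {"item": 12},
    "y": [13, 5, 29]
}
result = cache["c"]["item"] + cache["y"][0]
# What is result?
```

Answer: 25

Derivation:
Trace (tracking result):
cache = {'c': {'item': 12}, 'y': [13, 5, 29]}  # -> cache = {'c': {'item': 12}, 'y': [13, 5, 29]}
result = cache['c']['item'] + cache['y'][0]  # -> result = 25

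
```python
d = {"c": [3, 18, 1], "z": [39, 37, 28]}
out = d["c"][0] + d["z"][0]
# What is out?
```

Trace (tracking out):
d = {'c': [3, 18, 1], 'z': [39, 37, 28]}  # -> d = {'c': [3, 18, 1], 'z': [39, 37, 28]}
out = d['c'][0] + d['z'][0]  # -> out = 42

Answer: 42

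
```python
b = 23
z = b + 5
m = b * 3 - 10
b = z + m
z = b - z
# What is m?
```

Trace (tracking m):
b = 23  # -> b = 23
z = b + 5  # -> z = 28
m = b * 3 - 10  # -> m = 59
b = z + m  # -> b = 87
z = b - z  # -> z = 59

Answer: 59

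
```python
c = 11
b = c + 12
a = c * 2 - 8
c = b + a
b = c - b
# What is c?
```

Trace (tracking c):
c = 11  # -> c = 11
b = c + 12  # -> b = 23
a = c * 2 - 8  # -> a = 14
c = b + a  # -> c = 37
b = c - b  # -> b = 14

Answer: 37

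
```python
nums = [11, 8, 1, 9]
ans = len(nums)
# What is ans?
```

Answer: 4

Derivation:
Trace (tracking ans):
nums = [11, 8, 1, 9]  # -> nums = [11, 8, 1, 9]
ans = len(nums)  # -> ans = 4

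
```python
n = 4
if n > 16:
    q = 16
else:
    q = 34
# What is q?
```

Answer: 34

Derivation:
Trace (tracking q):
n = 4  # -> n = 4
if n > 16:  # condition is False
else:
    q = 34  # -> q = 34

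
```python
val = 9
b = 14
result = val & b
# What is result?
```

Trace (tracking result):
val = 9  # -> val = 9
b = 14  # -> b = 14
result = val & b  # -> result = 8

Answer: 8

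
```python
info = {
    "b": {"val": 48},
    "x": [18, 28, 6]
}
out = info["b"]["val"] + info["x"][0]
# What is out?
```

Answer: 66

Derivation:
Trace (tracking out):
info = {'b': {'val': 48}, 'x': [18, 28, 6]}  # -> info = {'b': {'val': 48}, 'x': [18, 28, 6]}
out = info['b']['val'] + info['x'][0]  # -> out = 66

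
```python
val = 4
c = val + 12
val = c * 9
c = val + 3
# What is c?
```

Trace (tracking c):
val = 4  # -> val = 4
c = val + 12  # -> c = 16
val = c * 9  # -> val = 144
c = val + 3  # -> c = 147

Answer: 147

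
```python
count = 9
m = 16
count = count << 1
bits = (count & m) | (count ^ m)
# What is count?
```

Answer: 18

Derivation:
Trace (tracking count):
count = 9  # -> count = 9
m = 16  # -> m = 16
count = count << 1  # -> count = 18
bits = count & m | count ^ m  # -> bits = 18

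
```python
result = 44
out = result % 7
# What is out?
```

Answer: 2

Derivation:
Trace (tracking out):
result = 44  # -> result = 44
out = result % 7  # -> out = 2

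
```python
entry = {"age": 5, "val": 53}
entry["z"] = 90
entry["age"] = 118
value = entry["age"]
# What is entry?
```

Trace (tracking entry):
entry = {'age': 5, 'val': 53}  # -> entry = {'age': 5, 'val': 53}
entry['z'] = 90  # -> entry = {'age': 5, 'val': 53, 'z': 90}
entry['age'] = 118  # -> entry = {'age': 118, 'val': 53, 'z': 90}
value = entry['age']  # -> value = 118

Answer: {'age': 118, 'val': 53, 'z': 90}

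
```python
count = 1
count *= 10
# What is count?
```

Answer: 10

Derivation:
Trace (tracking count):
count = 1  # -> count = 1
count *= 10  # -> count = 10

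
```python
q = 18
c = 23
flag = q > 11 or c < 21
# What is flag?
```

Trace (tracking flag):
q = 18  # -> q = 18
c = 23  # -> c = 23
flag = q > 11 or c < 21  # -> flag = True

Answer: True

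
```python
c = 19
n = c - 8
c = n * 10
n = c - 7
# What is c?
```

Trace (tracking c):
c = 19  # -> c = 19
n = c - 8  # -> n = 11
c = n * 10  # -> c = 110
n = c - 7  # -> n = 103

Answer: 110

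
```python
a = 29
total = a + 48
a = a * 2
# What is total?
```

Answer: 77

Derivation:
Trace (tracking total):
a = 29  # -> a = 29
total = a + 48  # -> total = 77
a = a * 2  # -> a = 58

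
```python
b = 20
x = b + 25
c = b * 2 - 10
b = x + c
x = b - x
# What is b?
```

Trace (tracking b):
b = 20  # -> b = 20
x = b + 25  # -> x = 45
c = b * 2 - 10  # -> c = 30
b = x + c  # -> b = 75
x = b - x  # -> x = 30

Answer: 75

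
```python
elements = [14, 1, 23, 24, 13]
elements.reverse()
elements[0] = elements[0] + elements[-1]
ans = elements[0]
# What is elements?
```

Answer: [27, 24, 23, 1, 14]

Derivation:
Trace (tracking elements):
elements = [14, 1, 23, 24, 13]  # -> elements = [14, 1, 23, 24, 13]
elements.reverse()  # -> elements = [13, 24, 23, 1, 14]
elements[0] = elements[0] + elements[-1]  # -> elements = [27, 24, 23, 1, 14]
ans = elements[0]  # -> ans = 27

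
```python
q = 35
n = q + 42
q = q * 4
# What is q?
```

Trace (tracking q):
q = 35  # -> q = 35
n = q + 42  # -> n = 77
q = q * 4  # -> q = 140

Answer: 140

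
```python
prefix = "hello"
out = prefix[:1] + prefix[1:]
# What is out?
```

Answer: 'hello'

Derivation:
Trace (tracking out):
prefix = 'hello'  # -> prefix = 'hello'
out = prefix[:1] + prefix[1:]  # -> out = 'hello'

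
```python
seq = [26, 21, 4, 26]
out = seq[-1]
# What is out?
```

Answer: 26

Derivation:
Trace (tracking out):
seq = [26, 21, 4, 26]  # -> seq = [26, 21, 4, 26]
out = seq[-1]  # -> out = 26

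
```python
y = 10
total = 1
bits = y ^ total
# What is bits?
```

Answer: 11

Derivation:
Trace (tracking bits):
y = 10  # -> y = 10
total = 1  # -> total = 1
bits = y ^ total  # -> bits = 11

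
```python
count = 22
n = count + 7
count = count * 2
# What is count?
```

Trace (tracking count):
count = 22  # -> count = 22
n = count + 7  # -> n = 29
count = count * 2  # -> count = 44

Answer: 44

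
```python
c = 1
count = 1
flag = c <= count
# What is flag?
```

Answer: True

Derivation:
Trace (tracking flag):
c = 1  # -> c = 1
count = 1  # -> count = 1
flag = c <= count  # -> flag = True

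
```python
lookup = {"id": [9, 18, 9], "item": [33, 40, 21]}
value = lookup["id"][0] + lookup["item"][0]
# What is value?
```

Answer: 42

Derivation:
Trace (tracking value):
lookup = {'id': [9, 18, 9], 'item': [33, 40, 21]}  # -> lookup = {'id': [9, 18, 9], 'item': [33, 40, 21]}
value = lookup['id'][0] + lookup['item'][0]  # -> value = 42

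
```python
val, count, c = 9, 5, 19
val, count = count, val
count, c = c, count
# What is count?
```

Answer: 19

Derivation:
Trace (tracking count):
val, count, c = (9, 5, 19)  # -> val = 9, count = 5, c = 19
val, count = (count, val)  # -> val = 5, count = 9
count, c = (c, count)  # -> count = 19, c = 9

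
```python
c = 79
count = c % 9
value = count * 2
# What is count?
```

Trace (tracking count):
c = 79  # -> c = 79
count = c % 9  # -> count = 7
value = count * 2  # -> value = 14

Answer: 7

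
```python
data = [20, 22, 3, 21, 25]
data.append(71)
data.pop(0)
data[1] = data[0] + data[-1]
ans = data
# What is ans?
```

Trace (tracking ans):
data = [20, 22, 3, 21, 25]  # -> data = [20, 22, 3, 21, 25]
data.append(71)  # -> data = [20, 22, 3, 21, 25, 71]
data.pop(0)  # -> data = [22, 3, 21, 25, 71]
data[1] = data[0] + data[-1]  # -> data = [22, 93, 21, 25, 71]
ans = data  # -> ans = [22, 93, 21, 25, 71]

Answer: [22, 93, 21, 25, 71]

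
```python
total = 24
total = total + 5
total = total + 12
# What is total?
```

Answer: 41

Derivation:
Trace (tracking total):
total = 24  # -> total = 24
total = total + 5  # -> total = 29
total = total + 12  # -> total = 41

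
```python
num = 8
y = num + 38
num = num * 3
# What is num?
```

Trace (tracking num):
num = 8  # -> num = 8
y = num + 38  # -> y = 46
num = num * 3  # -> num = 24

Answer: 24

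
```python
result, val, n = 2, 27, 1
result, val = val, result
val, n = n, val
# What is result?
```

Trace (tracking result):
result, val, n = (2, 27, 1)  # -> result = 2, val = 27, n = 1
result, val = (val, result)  # -> result = 27, val = 2
val, n = (n, val)  # -> val = 1, n = 2

Answer: 27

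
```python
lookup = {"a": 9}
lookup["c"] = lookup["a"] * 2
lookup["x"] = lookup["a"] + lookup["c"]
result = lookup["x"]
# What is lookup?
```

Answer: {'a': 9, 'c': 18, 'x': 27}

Derivation:
Trace (tracking lookup):
lookup = {'a': 9}  # -> lookup = {'a': 9}
lookup['c'] = lookup['a'] * 2  # -> lookup = {'a': 9, 'c': 18}
lookup['x'] = lookup['a'] + lookup['c']  # -> lookup = {'a': 9, 'c': 18, 'x': 27}
result = lookup['x']  # -> result = 27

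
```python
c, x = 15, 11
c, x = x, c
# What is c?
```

Trace (tracking c):
c, x = (15, 11)  # -> c = 15, x = 11
c, x = (x, c)  # -> c = 11, x = 15

Answer: 11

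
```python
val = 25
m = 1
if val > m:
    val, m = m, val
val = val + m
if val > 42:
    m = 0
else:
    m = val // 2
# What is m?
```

Trace (tracking m):
val = 25  # -> val = 25
m = 1  # -> m = 1
if val > m:  # condition is True
    val, m = (m, val)  # -> val = 1, m = 25
val = val + m  # -> val = 26
if val > 42:  # condition is False
else:
    m = val // 2  # -> m = 13

Answer: 13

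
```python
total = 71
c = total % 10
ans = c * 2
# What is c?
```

Answer: 1

Derivation:
Trace (tracking c):
total = 71  # -> total = 71
c = total % 10  # -> c = 1
ans = c * 2  # -> ans = 2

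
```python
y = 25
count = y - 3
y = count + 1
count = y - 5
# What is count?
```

Answer: 18

Derivation:
Trace (tracking count):
y = 25  # -> y = 25
count = y - 3  # -> count = 22
y = count + 1  # -> y = 23
count = y - 5  # -> count = 18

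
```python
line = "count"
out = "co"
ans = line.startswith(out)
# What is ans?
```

Trace (tracking ans):
line = 'count'  # -> line = 'count'
out = 'co'  # -> out = 'co'
ans = line.startswith(out)  # -> ans = True

Answer: True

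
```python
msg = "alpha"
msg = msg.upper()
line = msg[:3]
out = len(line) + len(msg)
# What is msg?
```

Answer: 'ALPHA'

Derivation:
Trace (tracking msg):
msg = 'alpha'  # -> msg = 'alpha'
msg = msg.upper()  # -> msg = 'ALPHA'
line = msg[:3]  # -> line = 'ALP'
out = len(line) + len(msg)  # -> out = 8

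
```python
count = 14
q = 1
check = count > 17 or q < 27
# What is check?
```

Trace (tracking check):
count = 14  # -> count = 14
q = 1  # -> q = 1
check = count > 17 or q < 27  # -> check = True

Answer: True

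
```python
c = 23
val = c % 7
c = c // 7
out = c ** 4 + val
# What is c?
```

Answer: 3

Derivation:
Trace (tracking c):
c = 23  # -> c = 23
val = c % 7  # -> val = 2
c = c // 7  # -> c = 3
out = c ** 4 + val  # -> out = 83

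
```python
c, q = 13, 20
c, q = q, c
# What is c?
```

Answer: 20

Derivation:
Trace (tracking c):
c, q = (13, 20)  # -> c = 13, q = 20
c, q = (q, c)  # -> c = 20, q = 13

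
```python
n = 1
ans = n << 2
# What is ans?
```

Trace (tracking ans):
n = 1  # -> n = 1
ans = n << 2  # -> ans = 4

Answer: 4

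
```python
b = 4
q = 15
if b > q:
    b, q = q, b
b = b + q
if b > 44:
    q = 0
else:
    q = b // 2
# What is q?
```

Answer: 9

Derivation:
Trace (tracking q):
b = 4  # -> b = 4
q = 15  # -> q = 15
if b > q:  # condition is False
b = b + q  # -> b = 19
if b > 44:  # condition is False
else:
    q = b // 2  # -> q = 9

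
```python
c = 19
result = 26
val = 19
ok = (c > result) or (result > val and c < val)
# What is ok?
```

Trace (tracking ok):
c = 19  # -> c = 19
result = 26  # -> result = 26
val = 19  # -> val = 19
ok = c > result or (result > val and c < val)  # -> ok = False

Answer: False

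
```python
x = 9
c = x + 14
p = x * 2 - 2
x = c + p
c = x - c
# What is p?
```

Answer: 16

Derivation:
Trace (tracking p):
x = 9  # -> x = 9
c = x + 14  # -> c = 23
p = x * 2 - 2  # -> p = 16
x = c + p  # -> x = 39
c = x - c  # -> c = 16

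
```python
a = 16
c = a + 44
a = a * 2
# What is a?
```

Trace (tracking a):
a = 16  # -> a = 16
c = a + 44  # -> c = 60
a = a * 2  # -> a = 32

Answer: 32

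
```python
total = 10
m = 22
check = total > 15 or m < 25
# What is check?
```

Answer: True

Derivation:
Trace (tracking check):
total = 10  # -> total = 10
m = 22  # -> m = 22
check = total > 15 or m < 25  # -> check = True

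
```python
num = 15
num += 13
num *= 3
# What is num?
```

Answer: 84

Derivation:
Trace (tracking num):
num = 15  # -> num = 15
num += 13  # -> num = 28
num *= 3  # -> num = 84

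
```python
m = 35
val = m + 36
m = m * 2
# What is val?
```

Answer: 71

Derivation:
Trace (tracking val):
m = 35  # -> m = 35
val = m + 36  # -> val = 71
m = m * 2  # -> m = 70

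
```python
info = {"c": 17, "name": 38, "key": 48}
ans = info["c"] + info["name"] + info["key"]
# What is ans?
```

Answer: 103

Derivation:
Trace (tracking ans):
info = {'c': 17, 'name': 38, 'key': 48}  # -> info = {'c': 17, 'name': 38, 'key': 48}
ans = info['c'] + info['name'] + info['key']  # -> ans = 103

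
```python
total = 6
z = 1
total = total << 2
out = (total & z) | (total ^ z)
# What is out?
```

Answer: 25

Derivation:
Trace (tracking out):
total = 6  # -> total = 6
z = 1  # -> z = 1
total = total << 2  # -> total = 24
out = total & z | total ^ z  # -> out = 25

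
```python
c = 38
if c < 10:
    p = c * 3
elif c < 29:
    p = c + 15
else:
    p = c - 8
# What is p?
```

Trace (tracking p):
c = 38  # -> c = 38
if c < 10:  # condition is False
elif c < 29:  # condition is False
else:
    p = c - 8  # -> p = 30

Answer: 30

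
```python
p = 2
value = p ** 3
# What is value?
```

Answer: 8

Derivation:
Trace (tracking value):
p = 2  # -> p = 2
value = p ** 3  # -> value = 8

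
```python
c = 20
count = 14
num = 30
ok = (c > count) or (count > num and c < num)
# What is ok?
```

Answer: True

Derivation:
Trace (tracking ok):
c = 20  # -> c = 20
count = 14  # -> count = 14
num = 30  # -> num = 30
ok = c > count or (count > num and c < num)  # -> ok = True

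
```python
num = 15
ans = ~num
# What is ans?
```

Trace (tracking ans):
num = 15  # -> num = 15
ans = ~num  # -> ans = -16

Answer: -16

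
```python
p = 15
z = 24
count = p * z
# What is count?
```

Trace (tracking count):
p = 15  # -> p = 15
z = 24  # -> z = 24
count = p * z  # -> count = 360

Answer: 360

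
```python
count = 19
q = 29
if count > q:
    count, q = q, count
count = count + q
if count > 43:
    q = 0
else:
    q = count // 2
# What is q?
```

Trace (tracking q):
count = 19  # -> count = 19
q = 29  # -> q = 29
if count > q:  # condition is False
count = count + q  # -> count = 48
if count > 43:  # condition is True
    q = 0  # -> q = 0

Answer: 0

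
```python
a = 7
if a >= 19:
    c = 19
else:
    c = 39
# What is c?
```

Trace (tracking c):
a = 7  # -> a = 7
if a >= 19:  # condition is False
else:
    c = 39  # -> c = 39

Answer: 39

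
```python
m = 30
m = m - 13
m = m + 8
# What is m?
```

Trace (tracking m):
m = 30  # -> m = 30
m = m - 13  # -> m = 17
m = m + 8  # -> m = 25

Answer: 25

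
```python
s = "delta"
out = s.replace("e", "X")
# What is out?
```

Answer: 'dXlta'

Derivation:
Trace (tracking out):
s = 'delta'  # -> s = 'delta'
out = s.replace('e', 'X')  # -> out = 'dXlta'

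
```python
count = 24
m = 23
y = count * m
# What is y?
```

Answer: 552

Derivation:
Trace (tracking y):
count = 24  # -> count = 24
m = 23  # -> m = 23
y = count * m  # -> y = 552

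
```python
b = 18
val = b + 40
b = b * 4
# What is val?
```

Trace (tracking val):
b = 18  # -> b = 18
val = b + 40  # -> val = 58
b = b * 4  # -> b = 72

Answer: 58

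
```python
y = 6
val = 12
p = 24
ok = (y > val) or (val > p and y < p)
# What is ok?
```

Trace (tracking ok):
y = 6  # -> y = 6
val = 12  # -> val = 12
p = 24  # -> p = 24
ok = y > val or (val > p and y < p)  # -> ok = False

Answer: False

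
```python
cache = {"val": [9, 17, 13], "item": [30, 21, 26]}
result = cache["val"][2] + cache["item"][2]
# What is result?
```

Trace (tracking result):
cache = {'val': [9, 17, 13], 'item': [30, 21, 26]}  # -> cache = {'val': [9, 17, 13], 'item': [30, 21, 26]}
result = cache['val'][2] + cache['item'][2]  # -> result = 39

Answer: 39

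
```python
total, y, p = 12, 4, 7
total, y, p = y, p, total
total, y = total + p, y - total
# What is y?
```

Trace (tracking y):
total, y, p = (12, 4, 7)  # -> total = 12, y = 4, p = 7
total, y, p = (y, p, total)  # -> total = 4, y = 7, p = 12
total, y = (total + p, y - total)  # -> total = 16, y = 3

Answer: 3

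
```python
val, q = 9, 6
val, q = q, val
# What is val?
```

Trace (tracking val):
val, q = (9, 6)  # -> val = 9, q = 6
val, q = (q, val)  # -> val = 6, q = 9

Answer: 6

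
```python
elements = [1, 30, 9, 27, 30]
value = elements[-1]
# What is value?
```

Trace (tracking value):
elements = [1, 30, 9, 27, 30]  # -> elements = [1, 30, 9, 27, 30]
value = elements[-1]  # -> value = 30

Answer: 30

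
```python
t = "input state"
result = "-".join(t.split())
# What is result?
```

Answer: 'input-state'

Derivation:
Trace (tracking result):
t = 'input state'  # -> t = 'input state'
result = '-'.join(t.split())  # -> result = 'input-state'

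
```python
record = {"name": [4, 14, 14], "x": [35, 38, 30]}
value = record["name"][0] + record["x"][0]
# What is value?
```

Answer: 39

Derivation:
Trace (tracking value):
record = {'name': [4, 14, 14], 'x': [35, 38, 30]}  # -> record = {'name': [4, 14, 14], 'x': [35, 38, 30]}
value = record['name'][0] + record['x'][0]  # -> value = 39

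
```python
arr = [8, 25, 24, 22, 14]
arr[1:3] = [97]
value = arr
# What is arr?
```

Trace (tracking arr):
arr = [8, 25, 24, 22, 14]  # -> arr = [8, 25, 24, 22, 14]
arr[1:3] = [97]  # -> arr = [8, 97, 22, 14]
value = arr  # -> value = [8, 97, 22, 14]

Answer: [8, 97, 22, 14]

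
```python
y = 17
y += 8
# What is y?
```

Answer: 25

Derivation:
Trace (tracking y):
y = 17  # -> y = 17
y += 8  # -> y = 25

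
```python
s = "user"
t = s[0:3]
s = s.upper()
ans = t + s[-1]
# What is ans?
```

Trace (tracking ans):
s = 'user'  # -> s = 'user'
t = s[0:3]  # -> t = 'use'
s = s.upper()  # -> s = 'USER'
ans = t + s[-1]  # -> ans = 'useR'

Answer: 'useR'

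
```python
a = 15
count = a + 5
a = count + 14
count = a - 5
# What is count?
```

Trace (tracking count):
a = 15  # -> a = 15
count = a + 5  # -> count = 20
a = count + 14  # -> a = 34
count = a - 5  # -> count = 29

Answer: 29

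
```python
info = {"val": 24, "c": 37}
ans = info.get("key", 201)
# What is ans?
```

Trace (tracking ans):
info = {'val': 24, 'c': 37}  # -> info = {'val': 24, 'c': 37}
ans = info.get('key', 201)  # -> ans = 201

Answer: 201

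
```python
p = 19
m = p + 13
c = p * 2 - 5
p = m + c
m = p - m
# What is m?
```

Trace (tracking m):
p = 19  # -> p = 19
m = p + 13  # -> m = 32
c = p * 2 - 5  # -> c = 33
p = m + c  # -> p = 65
m = p - m  # -> m = 33

Answer: 33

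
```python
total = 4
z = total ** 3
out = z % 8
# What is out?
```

Trace (tracking out):
total = 4  # -> total = 4
z = total ** 3  # -> z = 64
out = z % 8  # -> out = 0

Answer: 0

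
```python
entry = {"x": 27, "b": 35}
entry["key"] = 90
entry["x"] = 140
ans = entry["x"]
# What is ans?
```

Trace (tracking ans):
entry = {'x': 27, 'b': 35}  # -> entry = {'x': 27, 'b': 35}
entry['key'] = 90  # -> entry = {'x': 27, 'b': 35, 'key': 90}
entry['x'] = 140  # -> entry = {'x': 140, 'b': 35, 'key': 90}
ans = entry['x']  # -> ans = 140

Answer: 140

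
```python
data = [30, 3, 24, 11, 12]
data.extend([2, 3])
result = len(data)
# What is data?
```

Answer: [30, 3, 24, 11, 12, 2, 3]

Derivation:
Trace (tracking data):
data = [30, 3, 24, 11, 12]  # -> data = [30, 3, 24, 11, 12]
data.extend([2, 3])  # -> data = [30, 3, 24, 11, 12, 2, 3]
result = len(data)  # -> result = 7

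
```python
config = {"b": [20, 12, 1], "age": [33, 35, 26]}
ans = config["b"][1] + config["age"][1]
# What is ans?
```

Trace (tracking ans):
config = {'b': [20, 12, 1], 'age': [33, 35, 26]}  # -> config = {'b': [20, 12, 1], 'age': [33, 35, 26]}
ans = config['b'][1] + config['age'][1]  # -> ans = 47

Answer: 47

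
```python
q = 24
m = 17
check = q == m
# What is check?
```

Answer: False

Derivation:
Trace (tracking check):
q = 24  # -> q = 24
m = 17  # -> m = 17
check = q == m  # -> check = False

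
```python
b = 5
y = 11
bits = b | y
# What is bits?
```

Trace (tracking bits):
b = 5  # -> b = 5
y = 11  # -> y = 11
bits = b | y  # -> bits = 15

Answer: 15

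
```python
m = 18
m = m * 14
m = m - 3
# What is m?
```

Trace (tracking m):
m = 18  # -> m = 18
m = m * 14  # -> m = 252
m = m - 3  # -> m = 249

Answer: 249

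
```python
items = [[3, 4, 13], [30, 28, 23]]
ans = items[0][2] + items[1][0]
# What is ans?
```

Answer: 43

Derivation:
Trace (tracking ans):
items = [[3, 4, 13], [30, 28, 23]]  # -> items = [[3, 4, 13], [30, 28, 23]]
ans = items[0][2] + items[1][0]  # -> ans = 43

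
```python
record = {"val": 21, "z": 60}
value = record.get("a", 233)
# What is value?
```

Trace (tracking value):
record = {'val': 21, 'z': 60}  # -> record = {'val': 21, 'z': 60}
value = record.get('a', 233)  # -> value = 233

Answer: 233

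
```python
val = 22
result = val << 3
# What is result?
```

Answer: 176

Derivation:
Trace (tracking result):
val = 22  # -> val = 22
result = val << 3  # -> result = 176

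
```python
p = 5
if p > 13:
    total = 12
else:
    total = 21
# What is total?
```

Trace (tracking total):
p = 5  # -> p = 5
if p > 13:  # condition is False
else:
    total = 21  # -> total = 21

Answer: 21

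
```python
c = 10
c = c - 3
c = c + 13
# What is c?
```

Answer: 20

Derivation:
Trace (tracking c):
c = 10  # -> c = 10
c = c - 3  # -> c = 7
c = c + 13  # -> c = 20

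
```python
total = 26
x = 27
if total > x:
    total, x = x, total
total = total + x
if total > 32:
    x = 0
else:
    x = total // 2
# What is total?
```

Trace (tracking total):
total = 26  # -> total = 26
x = 27  # -> x = 27
if total > x:  # condition is False
total = total + x  # -> total = 53
if total > 32:  # condition is True
    x = 0  # -> x = 0

Answer: 53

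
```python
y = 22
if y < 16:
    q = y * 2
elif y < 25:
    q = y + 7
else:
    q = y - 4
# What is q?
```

Trace (tracking q):
y = 22  # -> y = 22
if y < 16:  # condition is False
elif y < 25:  # condition is True
    q = y + 7  # -> q = 29

Answer: 29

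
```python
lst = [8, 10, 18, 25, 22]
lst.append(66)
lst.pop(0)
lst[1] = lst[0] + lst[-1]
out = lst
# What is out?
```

Answer: [10, 76, 25, 22, 66]

Derivation:
Trace (tracking out):
lst = [8, 10, 18, 25, 22]  # -> lst = [8, 10, 18, 25, 22]
lst.append(66)  # -> lst = [8, 10, 18, 25, 22, 66]
lst.pop(0)  # -> lst = [10, 18, 25, 22, 66]
lst[1] = lst[0] + lst[-1]  # -> lst = [10, 76, 25, 22, 66]
out = lst  # -> out = [10, 76, 25, 22, 66]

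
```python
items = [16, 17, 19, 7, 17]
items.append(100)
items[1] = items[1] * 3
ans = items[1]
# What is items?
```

Answer: [16, 51, 19, 7, 17, 100]

Derivation:
Trace (tracking items):
items = [16, 17, 19, 7, 17]  # -> items = [16, 17, 19, 7, 17]
items.append(100)  # -> items = [16, 17, 19, 7, 17, 100]
items[1] = items[1] * 3  # -> items = [16, 51, 19, 7, 17, 100]
ans = items[1]  # -> ans = 51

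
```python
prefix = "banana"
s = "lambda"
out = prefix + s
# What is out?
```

Answer: 'bananalambda'

Derivation:
Trace (tracking out):
prefix = 'banana'  # -> prefix = 'banana'
s = 'lambda'  # -> s = 'lambda'
out = prefix + s  # -> out = 'bananalambda'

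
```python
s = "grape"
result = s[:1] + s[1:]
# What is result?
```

Answer: 'grape'

Derivation:
Trace (tracking result):
s = 'grape'  # -> s = 'grape'
result = s[:1] + s[1:]  # -> result = 'grape'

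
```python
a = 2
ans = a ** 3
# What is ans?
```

Trace (tracking ans):
a = 2  # -> a = 2
ans = a ** 3  # -> ans = 8

Answer: 8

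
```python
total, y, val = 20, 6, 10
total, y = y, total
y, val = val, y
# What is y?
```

Answer: 10

Derivation:
Trace (tracking y):
total, y, val = (20, 6, 10)  # -> total = 20, y = 6, val = 10
total, y = (y, total)  # -> total = 6, y = 20
y, val = (val, y)  # -> y = 10, val = 20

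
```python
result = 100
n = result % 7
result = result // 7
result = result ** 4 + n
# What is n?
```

Trace (tracking n):
result = 100  # -> result = 100
n = result % 7  # -> n = 2
result = result // 7  # -> result = 14
result = result ** 4 + n  # -> result = 38418

Answer: 2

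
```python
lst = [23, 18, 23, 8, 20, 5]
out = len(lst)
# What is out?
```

Trace (tracking out):
lst = [23, 18, 23, 8, 20, 5]  # -> lst = [23, 18, 23, 8, 20, 5]
out = len(lst)  # -> out = 6

Answer: 6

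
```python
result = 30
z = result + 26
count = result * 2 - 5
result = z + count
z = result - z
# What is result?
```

Trace (tracking result):
result = 30  # -> result = 30
z = result + 26  # -> z = 56
count = result * 2 - 5  # -> count = 55
result = z + count  # -> result = 111
z = result - z  # -> z = 55

Answer: 111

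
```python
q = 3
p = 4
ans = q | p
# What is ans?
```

Answer: 7

Derivation:
Trace (tracking ans):
q = 3  # -> q = 3
p = 4  # -> p = 4
ans = q | p  # -> ans = 7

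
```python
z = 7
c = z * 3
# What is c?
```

Answer: 21

Derivation:
Trace (tracking c):
z = 7  # -> z = 7
c = z * 3  # -> c = 21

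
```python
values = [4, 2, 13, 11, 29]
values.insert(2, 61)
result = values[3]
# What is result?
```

Trace (tracking result):
values = [4, 2, 13, 11, 29]  # -> values = [4, 2, 13, 11, 29]
values.insert(2, 61)  # -> values = [4, 2, 61, 13, 11, 29]
result = values[3]  # -> result = 13

Answer: 13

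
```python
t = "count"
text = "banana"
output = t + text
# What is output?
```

Trace (tracking output):
t = 'count'  # -> t = 'count'
text = 'banana'  # -> text = 'banana'
output = t + text  # -> output = 'countbanana'

Answer: 'countbanana'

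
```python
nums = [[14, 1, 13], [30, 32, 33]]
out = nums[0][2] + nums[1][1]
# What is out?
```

Answer: 45

Derivation:
Trace (tracking out):
nums = [[14, 1, 13], [30, 32, 33]]  # -> nums = [[14, 1, 13], [30, 32, 33]]
out = nums[0][2] + nums[1][1]  # -> out = 45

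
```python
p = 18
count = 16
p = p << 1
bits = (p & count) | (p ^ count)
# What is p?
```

Answer: 36

Derivation:
Trace (tracking p):
p = 18  # -> p = 18
count = 16  # -> count = 16
p = p << 1  # -> p = 36
bits = p & count | p ^ count  # -> bits = 52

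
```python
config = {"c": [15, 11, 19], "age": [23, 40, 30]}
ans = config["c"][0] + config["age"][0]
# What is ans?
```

Trace (tracking ans):
config = {'c': [15, 11, 19], 'age': [23, 40, 30]}  # -> config = {'c': [15, 11, 19], 'age': [23, 40, 30]}
ans = config['c'][0] + config['age'][0]  # -> ans = 38

Answer: 38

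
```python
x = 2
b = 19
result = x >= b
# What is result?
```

Trace (tracking result):
x = 2  # -> x = 2
b = 19  # -> b = 19
result = x >= b  # -> result = False

Answer: False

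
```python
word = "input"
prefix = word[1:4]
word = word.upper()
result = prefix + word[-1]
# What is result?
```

Answer: 'npuT'

Derivation:
Trace (tracking result):
word = 'input'  # -> word = 'input'
prefix = word[1:4]  # -> prefix = 'npu'
word = word.upper()  # -> word = 'INPUT'
result = prefix + word[-1]  # -> result = 'npuT'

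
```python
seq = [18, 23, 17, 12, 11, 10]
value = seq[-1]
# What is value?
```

Answer: 10

Derivation:
Trace (tracking value):
seq = [18, 23, 17, 12, 11, 10]  # -> seq = [18, 23, 17, 12, 11, 10]
value = seq[-1]  # -> value = 10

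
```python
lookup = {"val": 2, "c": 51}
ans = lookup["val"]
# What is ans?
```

Trace (tracking ans):
lookup = {'val': 2, 'c': 51}  # -> lookup = {'val': 2, 'c': 51}
ans = lookup['val']  # -> ans = 2

Answer: 2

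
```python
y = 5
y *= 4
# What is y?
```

Trace (tracking y):
y = 5  # -> y = 5
y *= 4  # -> y = 20

Answer: 20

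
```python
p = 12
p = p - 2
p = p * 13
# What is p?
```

Trace (tracking p):
p = 12  # -> p = 12
p = p - 2  # -> p = 10
p = p * 13  # -> p = 130

Answer: 130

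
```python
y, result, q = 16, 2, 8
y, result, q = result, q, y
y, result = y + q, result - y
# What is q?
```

Answer: 16

Derivation:
Trace (tracking q):
y, result, q = (16, 2, 8)  # -> y = 16, result = 2, q = 8
y, result, q = (result, q, y)  # -> y = 2, result = 8, q = 16
y, result = (y + q, result - y)  # -> y = 18, result = 6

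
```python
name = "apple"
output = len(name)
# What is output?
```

Trace (tracking output):
name = 'apple'  # -> name = 'apple'
output = len(name)  # -> output = 5

Answer: 5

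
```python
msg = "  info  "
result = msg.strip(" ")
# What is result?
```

Trace (tracking result):
msg = '  info  '  # -> msg = '  info  '
result = msg.strip(' ')  # -> result = 'info'

Answer: 'info'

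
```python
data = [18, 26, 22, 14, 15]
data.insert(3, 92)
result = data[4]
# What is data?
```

Answer: [18, 26, 22, 92, 14, 15]

Derivation:
Trace (tracking data):
data = [18, 26, 22, 14, 15]  # -> data = [18, 26, 22, 14, 15]
data.insert(3, 92)  # -> data = [18, 26, 22, 92, 14, 15]
result = data[4]  # -> result = 14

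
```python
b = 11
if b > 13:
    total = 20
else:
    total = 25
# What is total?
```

Answer: 25

Derivation:
Trace (tracking total):
b = 11  # -> b = 11
if b > 13:  # condition is False
else:
    total = 25  # -> total = 25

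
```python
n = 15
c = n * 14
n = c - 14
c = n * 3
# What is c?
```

Trace (tracking c):
n = 15  # -> n = 15
c = n * 14  # -> c = 210
n = c - 14  # -> n = 196
c = n * 3  # -> c = 588

Answer: 588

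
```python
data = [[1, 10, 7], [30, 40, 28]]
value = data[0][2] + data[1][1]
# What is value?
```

Trace (tracking value):
data = [[1, 10, 7], [30, 40, 28]]  # -> data = [[1, 10, 7], [30, 40, 28]]
value = data[0][2] + data[1][1]  # -> value = 47

Answer: 47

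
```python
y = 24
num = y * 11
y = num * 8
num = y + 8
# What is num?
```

Trace (tracking num):
y = 24  # -> y = 24
num = y * 11  # -> num = 264
y = num * 8  # -> y = 2112
num = y + 8  # -> num = 2120

Answer: 2120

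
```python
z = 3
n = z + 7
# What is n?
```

Trace (tracking n):
z = 3  # -> z = 3
n = z + 7  # -> n = 10

Answer: 10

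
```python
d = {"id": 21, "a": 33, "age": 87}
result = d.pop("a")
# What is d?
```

Answer: {'id': 21, 'age': 87}

Derivation:
Trace (tracking d):
d = {'id': 21, 'a': 33, 'age': 87}  # -> d = {'id': 21, 'a': 33, 'age': 87}
result = d.pop('a')  # -> result = 33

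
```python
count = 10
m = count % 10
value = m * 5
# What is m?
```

Trace (tracking m):
count = 10  # -> count = 10
m = count % 10  # -> m = 0
value = m * 5  # -> value = 0

Answer: 0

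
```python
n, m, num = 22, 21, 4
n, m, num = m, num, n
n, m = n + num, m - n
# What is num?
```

Trace (tracking num):
n, m, num = (22, 21, 4)  # -> n = 22, m = 21, num = 4
n, m, num = (m, num, n)  # -> n = 21, m = 4, num = 22
n, m = (n + num, m - n)  # -> n = 43, m = -17

Answer: 22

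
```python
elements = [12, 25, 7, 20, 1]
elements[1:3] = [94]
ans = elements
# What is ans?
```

Trace (tracking ans):
elements = [12, 25, 7, 20, 1]  # -> elements = [12, 25, 7, 20, 1]
elements[1:3] = [94]  # -> elements = [12, 94, 20, 1]
ans = elements  # -> ans = [12, 94, 20, 1]

Answer: [12, 94, 20, 1]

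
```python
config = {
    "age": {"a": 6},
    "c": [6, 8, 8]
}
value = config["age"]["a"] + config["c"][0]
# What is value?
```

Trace (tracking value):
config = {'age': {'a': 6}, 'c': [6, 8, 8]}  # -> config = {'age': {'a': 6}, 'c': [6, 8, 8]}
value = config['age']['a'] + config['c'][0]  # -> value = 12

Answer: 12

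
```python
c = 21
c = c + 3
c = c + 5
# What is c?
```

Answer: 29

Derivation:
Trace (tracking c):
c = 21  # -> c = 21
c = c + 3  # -> c = 24
c = c + 5  # -> c = 29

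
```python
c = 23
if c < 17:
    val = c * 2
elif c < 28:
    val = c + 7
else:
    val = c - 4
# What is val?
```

Trace (tracking val):
c = 23  # -> c = 23
if c < 17:  # condition is False
elif c < 28:  # condition is True
    val = c + 7  # -> val = 30

Answer: 30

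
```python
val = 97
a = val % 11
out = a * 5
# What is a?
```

Trace (tracking a):
val = 97  # -> val = 97
a = val % 11  # -> a = 9
out = a * 5  # -> out = 45

Answer: 9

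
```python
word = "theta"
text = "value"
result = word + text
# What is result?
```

Trace (tracking result):
word = 'theta'  # -> word = 'theta'
text = 'value'  # -> text = 'value'
result = word + text  # -> result = 'thetavalue'

Answer: 'thetavalue'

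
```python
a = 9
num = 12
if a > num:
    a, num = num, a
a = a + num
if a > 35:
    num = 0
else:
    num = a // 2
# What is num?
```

Answer: 10

Derivation:
Trace (tracking num):
a = 9  # -> a = 9
num = 12  # -> num = 12
if a > num:  # condition is False
a = a + num  # -> a = 21
if a > 35:  # condition is False
else:
    num = a // 2  # -> num = 10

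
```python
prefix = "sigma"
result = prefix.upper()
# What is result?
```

Trace (tracking result):
prefix = 'sigma'  # -> prefix = 'sigma'
result = prefix.upper()  # -> result = 'SIGMA'

Answer: 'SIGMA'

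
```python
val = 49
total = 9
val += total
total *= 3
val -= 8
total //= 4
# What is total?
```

Trace (tracking total):
val = 49  # -> val = 49
total = 9  # -> total = 9
val += total  # -> val = 58
total *= 3  # -> total = 27
val -= 8  # -> val = 50
total //= 4  # -> total = 6

Answer: 6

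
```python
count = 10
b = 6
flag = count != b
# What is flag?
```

Answer: True

Derivation:
Trace (tracking flag):
count = 10  # -> count = 10
b = 6  # -> b = 6
flag = count != b  # -> flag = True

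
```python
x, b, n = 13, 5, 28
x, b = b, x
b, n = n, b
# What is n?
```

Trace (tracking n):
x, b, n = (13, 5, 28)  # -> x = 13, b = 5, n = 28
x, b = (b, x)  # -> x = 5, b = 13
b, n = (n, b)  # -> b = 28, n = 13

Answer: 13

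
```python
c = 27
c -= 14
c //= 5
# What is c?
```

Answer: 2

Derivation:
Trace (tracking c):
c = 27  # -> c = 27
c -= 14  # -> c = 13
c //= 5  # -> c = 2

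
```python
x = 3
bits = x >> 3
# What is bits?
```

Answer: 0

Derivation:
Trace (tracking bits):
x = 3  # -> x = 3
bits = x >> 3  # -> bits = 0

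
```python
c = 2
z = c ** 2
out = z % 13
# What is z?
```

Trace (tracking z):
c = 2  # -> c = 2
z = c ** 2  # -> z = 4
out = z % 13  # -> out = 4

Answer: 4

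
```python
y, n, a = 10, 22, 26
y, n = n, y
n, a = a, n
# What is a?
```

Trace (tracking a):
y, n, a = (10, 22, 26)  # -> y = 10, n = 22, a = 26
y, n = (n, y)  # -> y = 22, n = 10
n, a = (a, n)  # -> n = 26, a = 10

Answer: 10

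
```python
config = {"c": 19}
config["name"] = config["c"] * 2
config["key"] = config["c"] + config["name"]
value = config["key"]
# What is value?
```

Trace (tracking value):
config = {'c': 19}  # -> config = {'c': 19}
config['name'] = config['c'] * 2  # -> config = {'c': 19, 'name': 38}
config['key'] = config['c'] + config['name']  # -> config = {'c': 19, 'name': 38, 'key': 57}
value = config['key']  # -> value = 57

Answer: 57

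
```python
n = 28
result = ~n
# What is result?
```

Answer: -29

Derivation:
Trace (tracking result):
n = 28  # -> n = 28
result = ~n  # -> result = -29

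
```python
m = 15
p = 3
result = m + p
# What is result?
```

Trace (tracking result):
m = 15  # -> m = 15
p = 3  # -> p = 3
result = m + p  # -> result = 18

Answer: 18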